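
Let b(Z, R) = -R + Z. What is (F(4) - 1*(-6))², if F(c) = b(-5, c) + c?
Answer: 1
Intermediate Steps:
b(Z, R) = Z - R
F(c) = -5 (F(c) = (-5 - c) + c = -5)
(F(4) - 1*(-6))² = (-5 - 1*(-6))² = (-5 + 6)² = 1² = 1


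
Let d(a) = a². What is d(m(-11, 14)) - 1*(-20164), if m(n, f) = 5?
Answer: 20189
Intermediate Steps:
d(m(-11, 14)) - 1*(-20164) = 5² - 1*(-20164) = 25 + 20164 = 20189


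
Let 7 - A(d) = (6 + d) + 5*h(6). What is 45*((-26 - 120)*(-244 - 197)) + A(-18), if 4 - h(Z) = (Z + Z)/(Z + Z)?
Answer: 2897374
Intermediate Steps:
h(Z) = 3 (h(Z) = 4 - (Z + Z)/(Z + Z) = 4 - 2*Z/(2*Z) = 4 - 2*Z*1/(2*Z) = 4 - 1*1 = 4 - 1 = 3)
A(d) = -14 - d (A(d) = 7 - ((6 + d) + 5*3) = 7 - ((6 + d) + 15) = 7 - (21 + d) = 7 + (-21 - d) = -14 - d)
45*((-26 - 120)*(-244 - 197)) + A(-18) = 45*((-26 - 120)*(-244 - 197)) + (-14 - 1*(-18)) = 45*(-146*(-441)) + (-14 + 18) = 45*64386 + 4 = 2897370 + 4 = 2897374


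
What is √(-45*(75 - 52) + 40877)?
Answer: √39842 ≈ 199.60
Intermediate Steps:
√(-45*(75 - 52) + 40877) = √(-45*23 + 40877) = √(-1035 + 40877) = √39842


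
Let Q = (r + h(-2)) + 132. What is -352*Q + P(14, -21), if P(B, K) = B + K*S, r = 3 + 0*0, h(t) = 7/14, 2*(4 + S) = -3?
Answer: -95133/2 ≈ -47567.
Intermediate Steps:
S = -11/2 (S = -4 + (½)*(-3) = -4 - 3/2 = -11/2 ≈ -5.5000)
h(t) = ½ (h(t) = 7*(1/14) = ½)
r = 3 (r = 3 + 0 = 3)
P(B, K) = B - 11*K/2 (P(B, K) = B + K*(-11/2) = B - 11*K/2)
Q = 271/2 (Q = (3 + ½) + 132 = 7/2 + 132 = 271/2 ≈ 135.50)
-352*Q + P(14, -21) = -352*271/2 + (14 - 11/2*(-21)) = -47696 + (14 + 231/2) = -47696 + 259/2 = -95133/2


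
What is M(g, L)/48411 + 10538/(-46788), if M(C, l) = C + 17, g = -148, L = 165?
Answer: -86047391/377508978 ≈ -0.22793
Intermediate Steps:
M(C, l) = 17 + C
M(g, L)/48411 + 10538/(-46788) = (17 - 148)/48411 + 10538/(-46788) = -131*1/48411 + 10538*(-1/46788) = -131/48411 - 5269/23394 = -86047391/377508978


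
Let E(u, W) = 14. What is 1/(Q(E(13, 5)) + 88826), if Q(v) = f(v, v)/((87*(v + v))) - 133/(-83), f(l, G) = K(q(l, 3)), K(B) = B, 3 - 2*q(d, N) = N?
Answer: 83/7372691 ≈ 1.1258e-5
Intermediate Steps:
q(d, N) = 3/2 - N/2
f(l, G) = 0 (f(l, G) = 3/2 - 1/2*3 = 3/2 - 3/2 = 0)
Q(v) = 133/83 (Q(v) = 0/((87*(v + v))) - 133/(-83) = 0/((87*(2*v))) - 133*(-1/83) = 0/((174*v)) + 133/83 = 0*(1/(174*v)) + 133/83 = 0 + 133/83 = 133/83)
1/(Q(E(13, 5)) + 88826) = 1/(133/83 + 88826) = 1/(7372691/83) = 83/7372691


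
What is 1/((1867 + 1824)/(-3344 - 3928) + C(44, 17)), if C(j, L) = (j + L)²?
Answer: 7272/27055421 ≈ 0.00026878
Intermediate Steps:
C(j, L) = (L + j)²
1/((1867 + 1824)/(-3344 - 3928) + C(44, 17)) = 1/((1867 + 1824)/(-3344 - 3928) + (17 + 44)²) = 1/(3691/(-7272) + 61²) = 1/(3691*(-1/7272) + 3721) = 1/(-3691/7272 + 3721) = 1/(27055421/7272) = 7272/27055421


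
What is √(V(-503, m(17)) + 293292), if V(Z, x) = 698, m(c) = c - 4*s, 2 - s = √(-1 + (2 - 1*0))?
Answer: √293990 ≈ 542.21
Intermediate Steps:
s = 1 (s = 2 - √(-1 + (2 - 1*0)) = 2 - √(-1 + (2 + 0)) = 2 - √(-1 + 2) = 2 - √1 = 2 - 1*1 = 2 - 1 = 1)
m(c) = -4 + c (m(c) = c - 4*1 = c - 4 = -4 + c)
√(V(-503, m(17)) + 293292) = √(698 + 293292) = √293990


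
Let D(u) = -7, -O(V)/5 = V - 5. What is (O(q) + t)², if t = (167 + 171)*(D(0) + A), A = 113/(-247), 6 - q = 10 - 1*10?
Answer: 2302752169/361 ≈ 6.3788e+6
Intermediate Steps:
q = 6 (q = 6 - (10 - 1*10) = 6 - (10 - 10) = 6 - 1*0 = 6 + 0 = 6)
O(V) = 25 - 5*V (O(V) = -5*(V - 5) = -5*(-5 + V) = 25 - 5*V)
A = -113/247 (A = 113*(-1/247) = -113/247 ≈ -0.45749)
t = -47892/19 (t = (167 + 171)*(-7 - 113/247) = 338*(-1842/247) = -47892/19 ≈ -2520.6)
(O(q) + t)² = ((25 - 5*6) - 47892/19)² = ((25 - 30) - 47892/19)² = (-5 - 47892/19)² = (-47987/19)² = 2302752169/361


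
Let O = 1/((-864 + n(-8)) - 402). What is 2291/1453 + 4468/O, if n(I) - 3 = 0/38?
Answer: -8199398761/1453 ≈ -5.6431e+6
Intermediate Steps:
n(I) = 3 (n(I) = 3 + 0/38 = 3 + 0*(1/38) = 3 + 0 = 3)
O = -1/1263 (O = 1/((-864 + 3) - 402) = 1/(-861 - 402) = 1/(-1263) = -1/1263 ≈ -0.00079177)
2291/1453 + 4468/O = 2291/1453 + 4468/(-1/1263) = 2291*(1/1453) + 4468*(-1263) = 2291/1453 - 5643084 = -8199398761/1453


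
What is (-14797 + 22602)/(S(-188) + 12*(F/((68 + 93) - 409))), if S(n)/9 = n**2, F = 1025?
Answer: 483910/19718877 ≈ 0.024540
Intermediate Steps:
S(n) = 9*n**2
(-14797 + 22602)/(S(-188) + 12*(F/((68 + 93) - 409))) = (-14797 + 22602)/(9*(-188)**2 + 12*(1025/((68 + 93) - 409))) = 7805/(9*35344 + 12*(1025/(161 - 409))) = 7805/(318096 + 12*(1025/(-248))) = 7805/(318096 + 12*(1025*(-1/248))) = 7805/(318096 + 12*(-1025/248)) = 7805/(318096 - 3075/62) = 7805/(19718877/62) = 7805*(62/19718877) = 483910/19718877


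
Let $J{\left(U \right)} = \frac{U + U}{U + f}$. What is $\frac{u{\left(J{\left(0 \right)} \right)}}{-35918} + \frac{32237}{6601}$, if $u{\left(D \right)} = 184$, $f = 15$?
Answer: $\frac{578336991}{118547359} \approx 4.8785$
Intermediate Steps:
$J{\left(U \right)} = \frac{2 U}{15 + U}$ ($J{\left(U \right)} = \frac{U + U}{U + 15} = \frac{2 U}{15 + U}$)
$\frac{u{\left(J{\left(0 \right)} \right)}}{-35918} + \frac{32237}{6601} = \frac{184}{-35918} + \frac{32237}{6601} = 184 \left(- \frac{1}{35918}\right) + 32237 \cdot \frac{1}{6601} = - \frac{92}{17959} + \frac{32237}{6601} = \frac{578336991}{118547359}$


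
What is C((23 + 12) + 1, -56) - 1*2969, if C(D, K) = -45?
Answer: -3014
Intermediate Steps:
C((23 + 12) + 1, -56) - 1*2969 = -45 - 1*2969 = -45 - 2969 = -3014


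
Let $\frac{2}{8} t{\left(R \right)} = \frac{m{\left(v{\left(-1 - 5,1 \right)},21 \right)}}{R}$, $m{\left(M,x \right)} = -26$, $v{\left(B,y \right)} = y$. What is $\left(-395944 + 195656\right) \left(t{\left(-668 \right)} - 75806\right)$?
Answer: $\frac{2535561157888}{167} \approx 1.5183 \cdot 10^{10}$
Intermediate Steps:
$t{\left(R \right)} = - \frac{104}{R}$ ($t{\left(R \right)} = 4 \left(- \frac{26}{R}\right) = - \frac{104}{R}$)
$\left(-395944 + 195656\right) \left(t{\left(-668 \right)} - 75806\right) = \left(-395944 + 195656\right) \left(- \frac{104}{-668} - 75806\right) = - 200288 \left(\left(-104\right) \left(- \frac{1}{668}\right) - 75806\right) = - 200288 \left(\frac{26}{167} - 75806\right) = \left(-200288\right) \left(- \frac{12659576}{167}\right) = \frac{2535561157888}{167}$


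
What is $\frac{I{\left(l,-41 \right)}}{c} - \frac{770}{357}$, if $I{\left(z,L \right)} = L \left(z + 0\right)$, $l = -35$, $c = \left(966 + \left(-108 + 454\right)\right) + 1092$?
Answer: $- \frac{191255}{122604} \approx -1.5599$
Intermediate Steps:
$c = 2404$ ($c = \left(966 + 346\right) + 1092 = 1312 + 1092 = 2404$)
$I{\left(z,L \right)} = L z$
$\frac{I{\left(l,-41 \right)}}{c} - \frac{770}{357} = \frac{\left(-41\right) \left(-35\right)}{2404} - \frac{770}{357} = 1435 \cdot \frac{1}{2404} - \frac{110}{51} = \frac{1435}{2404} - \frac{110}{51} = - \frac{191255}{122604}$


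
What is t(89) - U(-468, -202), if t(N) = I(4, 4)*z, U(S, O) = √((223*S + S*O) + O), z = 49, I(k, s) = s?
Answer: 196 - I*√10030 ≈ 196.0 - 100.15*I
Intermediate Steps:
U(S, O) = √(O + 223*S + O*S) (U(S, O) = √((223*S + O*S) + O) = √(O + 223*S + O*S))
t(N) = 196 (t(N) = 4*49 = 196)
t(89) - U(-468, -202) = 196 - √(-202 + 223*(-468) - 202*(-468)) = 196 - √(-202 - 104364 + 94536) = 196 - √(-10030) = 196 - I*√10030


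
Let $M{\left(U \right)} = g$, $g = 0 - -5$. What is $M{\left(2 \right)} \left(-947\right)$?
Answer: $-4735$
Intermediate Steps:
$g = 5$ ($g = 0 + 5 = 5$)
$M{\left(U \right)} = 5$
$M{\left(2 \right)} \left(-947\right) = 5 \left(-947\right) = -4735$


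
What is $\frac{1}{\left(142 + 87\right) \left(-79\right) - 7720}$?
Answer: $- \frac{1}{25811} \approx -3.8743 \cdot 10^{-5}$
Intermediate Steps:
$\frac{1}{\left(142 + 87\right) \left(-79\right) - 7720} = \frac{1}{229 \left(-79\right) - 7720} = \frac{1}{-18091 - 7720} = \frac{1}{-25811} = - \frac{1}{25811}$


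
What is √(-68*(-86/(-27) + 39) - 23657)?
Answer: I*√2148573/9 ≈ 162.87*I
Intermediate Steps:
√(-68*(-86/(-27) + 39) - 23657) = √(-68*(-86*(-1/27) + 39) - 23657) = √(-68*(86/27 + 39) - 23657) = √(-68*1139/27 - 23657) = √(-77452/27 - 23657) = √(-716191/27) = I*√2148573/9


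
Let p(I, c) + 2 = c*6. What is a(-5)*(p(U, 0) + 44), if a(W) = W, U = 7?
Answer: -210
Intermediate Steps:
p(I, c) = -2 + 6*c (p(I, c) = -2 + c*6 = -2 + 6*c)
a(-5)*(p(U, 0) + 44) = -5*((-2 + 6*0) + 44) = -5*((-2 + 0) + 44) = -5*(-2 + 44) = -5*42 = -210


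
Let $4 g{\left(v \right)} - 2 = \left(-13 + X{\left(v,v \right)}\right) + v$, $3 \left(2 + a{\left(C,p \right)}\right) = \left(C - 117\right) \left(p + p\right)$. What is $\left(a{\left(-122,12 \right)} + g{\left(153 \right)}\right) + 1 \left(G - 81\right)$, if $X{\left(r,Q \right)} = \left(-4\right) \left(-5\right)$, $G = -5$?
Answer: $- \frac{3919}{2} \approx -1959.5$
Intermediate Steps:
$X{\left(r,Q \right)} = 20$
$a{\left(C,p \right)} = -2 + \frac{2 p \left(-117 + C\right)}{3}$ ($a{\left(C,p \right)} = -2 + \frac{\left(C - 117\right) \left(p + p\right)}{3} = -2 + \frac{\left(-117 + C\right) 2 p}{3} = -2 + \frac{2 p \left(-117 + C\right)}{3}$)
$g{\left(v \right)} = \frac{9}{4} + \frac{v}{4}$ ($g{\left(v \right)} = \frac{1}{2} + \frac{\left(-13 + 20\right) + v}{4} = \frac{1}{2} + \frac{7 + v}{4} = \frac{1}{2} + \left(\frac{7}{4} + \frac{v}{4}\right) = \frac{9}{4} + \frac{v}{4}$)
$\left(a{\left(-122,12 \right)} + g{\left(153 \right)}\right) + 1 \left(G - 81\right) = \left(\left(-2 - 936 + \frac{2}{3} \left(-122\right) 12\right) + \left(\frac{9}{4} + \frac{1}{4} \cdot 153\right)\right) + 1 \left(-5 - 81\right) = \left(\left(-2 - 936 - 976\right) + \left(\frac{9}{4} + \frac{153}{4}\right)\right) + 1 \left(-86\right) = \left(-1914 + \frac{81}{2}\right) - 86 = - \frac{3747}{2} - 86 = - \frac{3919}{2}$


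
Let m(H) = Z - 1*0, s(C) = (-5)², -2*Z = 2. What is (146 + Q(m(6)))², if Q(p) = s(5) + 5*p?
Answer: 27556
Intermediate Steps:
Z = -1 (Z = -½*2 = -1)
s(C) = 25
m(H) = -1 (m(H) = -1 - 1*0 = -1 + 0 = -1)
Q(p) = 25 + 5*p
(146 + Q(m(6)))² = (146 + (25 + 5*(-1)))² = (146 + (25 - 5))² = (146 + 20)² = 166² = 27556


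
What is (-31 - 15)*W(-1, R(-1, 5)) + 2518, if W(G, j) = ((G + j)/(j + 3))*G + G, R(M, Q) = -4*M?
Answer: 18086/7 ≈ 2583.7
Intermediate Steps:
W(G, j) = G + G*(G + j)/(3 + j) (W(G, j) = ((G + j)/(3 + j))*G + G = G*(G + j)/(3 + j) + G = G + G*(G + j)/(3 + j))
(-31 - 15)*W(-1, R(-1, 5)) + 2518 = (-31 - 15)*(-(3 - 1 + 2*(-4*(-1)))/(3 - 4*(-1))) + 2518 = -(-46)*(3 - 1 + 2*4)/(3 + 4) + 2518 = -(-46)*(3 - 1 + 8)/7 + 2518 = -(-46)*10/7 + 2518 = -46*(-10/7) + 2518 = 460/7 + 2518 = 18086/7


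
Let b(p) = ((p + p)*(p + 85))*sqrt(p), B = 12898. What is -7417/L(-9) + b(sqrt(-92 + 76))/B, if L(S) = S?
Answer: 7417/9 + I**(3/2)*(6120 + 288*I)/58041 ≈ 824.03 + 0.071051*I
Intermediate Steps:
b(p) = 2*p**(3/2)*(85 + p) (b(p) = ((2*p)*(85 + p))*sqrt(p) = (2*p*(85 + p))*sqrt(p) = 2*p**(3/2)*(85 + p))
-7417/L(-9) + b(sqrt(-92 + 76))/B = -7417/(-9) + (2*(sqrt(-92 + 76))**(3/2)*(85 + sqrt(-92 + 76)))/12898 = -7417*(-1/9) + (2*(sqrt(-16))**(3/2)*(85 + sqrt(-16)))*(1/12898) = 7417/9 + (2*(4*I)**(3/2)*(85 + 4*I))*(1/12898) = 7417/9 + (2*(8*I**(3/2))*(85 + 4*I))*(1/12898) = 7417/9 + (16*I**(3/2)*(85 + 4*I))*(1/12898) = 7417/9 + 8*I**(3/2)*(85 + 4*I)/6449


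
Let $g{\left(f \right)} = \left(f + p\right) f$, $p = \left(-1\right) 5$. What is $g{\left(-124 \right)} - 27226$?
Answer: $-11230$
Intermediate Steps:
$p = -5$
$g{\left(f \right)} = f \left(-5 + f\right)$ ($g{\left(f \right)} = \left(f - 5\right) f = \left(-5 + f\right) f = f \left(-5 + f\right)$)
$g{\left(-124 \right)} - 27226 = - 124 \left(-5 - 124\right) - 27226 = \left(-124\right) \left(-129\right) - 27226 = 15996 - 27226 = -11230$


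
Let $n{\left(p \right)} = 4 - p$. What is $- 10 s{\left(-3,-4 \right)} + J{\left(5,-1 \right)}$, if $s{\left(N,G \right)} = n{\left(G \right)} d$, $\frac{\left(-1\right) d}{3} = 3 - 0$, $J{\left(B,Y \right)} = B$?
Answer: $725$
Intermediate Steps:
$d = -9$ ($d = - 3 \left(3 - 0\right) = - 3 \left(3 + 0\right) = \left(-3\right) 3 = -9$)
$s{\left(N,G \right)} = -36 + 9 G$ ($s{\left(N,G \right)} = \left(4 - G\right) \left(-9\right) = -36 + 9 G$)
$- 10 s{\left(-3,-4 \right)} + J{\left(5,-1 \right)} = - 10 \left(-36 + 9 \left(-4\right)\right) + 5 = - 10 \left(-36 - 36\right) + 5 = \left(-10\right) \left(-72\right) + 5 = 720 + 5 = 725$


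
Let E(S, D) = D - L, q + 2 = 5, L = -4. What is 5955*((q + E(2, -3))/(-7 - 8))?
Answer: -1588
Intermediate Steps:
q = 3 (q = -2 + 5 = 3)
E(S, D) = 4 + D (E(S, D) = D - 1*(-4) = D + 4 = 4 + D)
5955*((q + E(2, -3))/(-7 - 8)) = 5955*((3 + (4 - 3))/(-7 - 8)) = 5955*((3 + 1)/(-15)) = 5955*(4*(-1/15)) = 5955*(-4/15) = -1588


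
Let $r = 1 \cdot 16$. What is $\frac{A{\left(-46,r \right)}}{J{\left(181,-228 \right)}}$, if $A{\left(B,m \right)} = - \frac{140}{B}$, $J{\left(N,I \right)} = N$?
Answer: $\frac{70}{4163} \approx 0.016815$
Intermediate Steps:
$r = 16$
$\frac{A{\left(-46,r \right)}}{J{\left(181,-228 \right)}} = \frac{\left(-140\right) \frac{1}{-46}}{181} = \left(-140\right) \left(- \frac{1}{46}\right) \frac{1}{181} = \frac{70}{23} \cdot \frac{1}{181} = \frac{70}{4163}$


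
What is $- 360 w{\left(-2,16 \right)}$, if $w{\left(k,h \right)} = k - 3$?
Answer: $1800$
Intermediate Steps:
$w{\left(k,h \right)} = -3 + k$
$- 360 w{\left(-2,16 \right)} = - 360 \left(-3 - 2\right) = \left(-360\right) \left(-5\right) = 1800$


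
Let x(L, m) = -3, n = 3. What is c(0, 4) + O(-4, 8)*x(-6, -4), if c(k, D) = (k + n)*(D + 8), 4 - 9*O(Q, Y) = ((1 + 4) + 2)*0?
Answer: 104/3 ≈ 34.667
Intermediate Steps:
O(Q, Y) = 4/9 (O(Q, Y) = 4/9 - ((1 + 4) + 2)*0/9 = 4/9 - (5 + 2)*0/9 = 4/9 - 7*0/9 = 4/9 - ⅑*0 = 4/9 + 0 = 4/9)
c(k, D) = (3 + k)*(8 + D) (c(k, D) = (k + 3)*(D + 8) = (3 + k)*(8 + D))
c(0, 4) + O(-4, 8)*x(-6, -4) = (24 + 3*4 + 8*0 + 4*0) + (4/9)*(-3) = (24 + 12 + 0 + 0) - 4/3 = 36 - 4/3 = 104/3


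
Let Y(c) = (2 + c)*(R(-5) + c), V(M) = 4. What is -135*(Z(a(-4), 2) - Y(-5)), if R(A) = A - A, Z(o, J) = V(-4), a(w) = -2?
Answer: 1485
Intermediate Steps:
Z(o, J) = 4
R(A) = 0
Y(c) = c*(2 + c) (Y(c) = (2 + c)*(0 + c) = (2 + c)*c = c*(2 + c))
-135*(Z(a(-4), 2) - Y(-5)) = -135*(4 - (-5)*(2 - 5)) = -135*(4 - (-5)*(-3)) = -135*(4 - 1*15) = -135*(4 - 15) = -135*(-11) = 1485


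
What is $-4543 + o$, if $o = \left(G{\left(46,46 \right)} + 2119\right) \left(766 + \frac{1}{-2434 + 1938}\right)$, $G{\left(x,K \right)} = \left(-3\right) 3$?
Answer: $\frac{399704761}{248} \approx 1.6117 \cdot 10^{6}$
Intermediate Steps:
$G{\left(x,K \right)} = -9$
$o = \frac{400831425}{248}$ ($o = \left(-9 + 2119\right) \left(766 + \frac{1}{-2434 + 1938}\right) = 2110 \left(766 + \frac{1}{-496}\right) = 2110 \left(766 - \frac{1}{496}\right) = 2110 \cdot \frac{379935}{496} = \frac{400831425}{248} \approx 1.6163 \cdot 10^{6}$)
$-4543 + o = -4543 + \frac{400831425}{248} = \frac{399704761}{248}$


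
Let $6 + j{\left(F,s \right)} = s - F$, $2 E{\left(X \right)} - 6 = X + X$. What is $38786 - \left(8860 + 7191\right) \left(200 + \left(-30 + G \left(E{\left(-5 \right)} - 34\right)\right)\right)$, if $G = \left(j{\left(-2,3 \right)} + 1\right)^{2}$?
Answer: $-2689884$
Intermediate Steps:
$E{\left(X \right)} = 3 + X$ ($E{\left(X \right)} = 3 + \frac{X + X}{2} = 3 + \frac{2 X}{2} = 3 + X$)
$j{\left(F,s \right)} = -6 + s - F$ ($j{\left(F,s \right)} = -6 - \left(F - s\right) = -6 + s - F$)
$G = 0$ ($G = \left(\left(-6 + 3 - -2\right) + 1\right)^{2} = \left(\left(-6 + 3 + 2\right) + 1\right)^{2} = \left(-1 + 1\right)^{2} = 0^{2} = 0$)
$38786 - \left(8860 + 7191\right) \left(200 + \left(-30 + G \left(E{\left(-5 \right)} - 34\right)\right)\right) = 38786 - \left(8860 + 7191\right) \left(200 - \left(30 + 0 \left(\left(3 - 5\right) - 34\right)\right)\right) = 38786 - 16051 \left(200 - \left(30 + 0 \left(-2 - 34\right)\right)\right) = 38786 - 16051 \left(200 + \left(-30 + 0 \left(-36\right)\right)\right) = 38786 - 16051 \left(200 + \left(-30 + 0\right)\right) = 38786 - 16051 \left(200 - 30\right) = 38786 - 16051 \cdot 170 = 38786 - 2728670 = -2689884$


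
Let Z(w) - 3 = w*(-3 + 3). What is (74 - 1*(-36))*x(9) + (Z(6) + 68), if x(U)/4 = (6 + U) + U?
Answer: 10631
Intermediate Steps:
Z(w) = 3 (Z(w) = 3 + w*(-3 + 3) = 3 + w*0 = 3 + 0 = 3)
x(U) = 24 + 8*U (x(U) = 4*((6 + U) + U) = 4*(6 + 2*U) = 24 + 8*U)
(74 - 1*(-36))*x(9) + (Z(6) + 68) = (74 - 1*(-36))*(24 + 8*9) + (3 + 68) = (74 + 36)*(24 + 72) + 71 = 110*96 + 71 = 10560 + 71 = 10631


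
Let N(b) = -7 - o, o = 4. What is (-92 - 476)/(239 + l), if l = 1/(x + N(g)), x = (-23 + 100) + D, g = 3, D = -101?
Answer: -4970/2091 ≈ -2.3769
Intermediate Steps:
N(b) = -11 (N(b) = -7 - 1*4 = -7 - 4 = -11)
x = -24 (x = (-23 + 100) - 101 = 77 - 101 = -24)
l = -1/35 (l = 1/(-24 - 11) = 1/(-35) = -1/35 ≈ -0.028571)
(-92 - 476)/(239 + l) = (-92 - 476)/(239 - 1/35) = -568/8364/35 = -568*35/8364 = -4970/2091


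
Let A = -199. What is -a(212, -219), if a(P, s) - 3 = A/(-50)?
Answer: -349/50 ≈ -6.9800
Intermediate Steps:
a(P, s) = 349/50 (a(P, s) = 3 - 199/(-50) = 3 - 199*(-1/50) = 3 + 199/50 = 349/50)
-a(212, -219) = -1*349/50 = -349/50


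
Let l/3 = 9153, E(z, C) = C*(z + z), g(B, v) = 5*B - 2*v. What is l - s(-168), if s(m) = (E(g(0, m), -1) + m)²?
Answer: -678141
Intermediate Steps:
g(B, v) = -2*v + 5*B
E(z, C) = 2*C*z (E(z, C) = C*(2*z) = 2*C*z)
l = 27459 (l = 3*9153 = 27459)
s(m) = 25*m² (s(m) = (2*(-1)*(-2*m + 5*0) + m)² = (2*(-1)*(-2*m + 0) + m)² = (2*(-1)*(-2*m) + m)² = (4*m + m)² = (5*m)² = 25*m²)
l - s(-168) = 27459 - 25*(-168)² = 27459 - 25*28224 = 27459 - 1*705600 = 27459 - 705600 = -678141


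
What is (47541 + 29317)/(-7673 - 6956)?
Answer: -76858/14629 ≈ -5.2538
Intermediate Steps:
(47541 + 29317)/(-7673 - 6956) = 76858/(-14629) = 76858*(-1/14629) = -76858/14629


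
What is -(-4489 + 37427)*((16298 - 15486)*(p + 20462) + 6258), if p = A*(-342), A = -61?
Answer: -1105443614548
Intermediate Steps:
p = 20862 (p = -61*(-342) = 20862)
-(-4489 + 37427)*((16298 - 15486)*(p + 20462) + 6258) = -(-4489 + 37427)*((16298 - 15486)*(20862 + 20462) + 6258) = -32938*(812*41324 + 6258) = -32938*(33555088 + 6258) = -32938*33561346 = -1*1105443614548 = -1105443614548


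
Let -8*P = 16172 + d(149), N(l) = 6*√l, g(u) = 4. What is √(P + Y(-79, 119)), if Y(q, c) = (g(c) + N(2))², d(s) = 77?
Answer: √(-31090 + 768*√2)/4 ≈ 43.304*I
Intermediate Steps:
P = -16249/8 (P = -(16172 + 77)/8 = -⅛*16249 = -16249/8 ≈ -2031.1)
Y(q, c) = (4 + 6*√2)²
√(P + Y(-79, 119)) = √(-16249/8 + (88 + 48*√2)) = √(-15545/8 + 48*√2)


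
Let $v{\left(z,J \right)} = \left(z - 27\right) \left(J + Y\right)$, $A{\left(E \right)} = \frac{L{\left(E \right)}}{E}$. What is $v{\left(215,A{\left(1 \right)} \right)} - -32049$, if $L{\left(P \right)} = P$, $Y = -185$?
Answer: $-2543$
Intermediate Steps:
$A{\left(E \right)} = 1$ ($A{\left(E \right)} = \frac{E}{E} = 1$)
$v{\left(z,J \right)} = \left(-185 + J\right) \left(-27 + z\right)$ ($v{\left(z,J \right)} = \left(z - 27\right) \left(J - 185\right) = \left(-27 + z\right) \left(-185 + J\right) = \left(-185 + J\right) \left(-27 + z\right)$)
$v{\left(215,A{\left(1 \right)} \right)} - -32049 = \left(4995 - 39775 - 27 + 1 \cdot 215\right) - -32049 = \left(4995 - 39775 - 27 + 215\right) + 32049 = -34592 + 32049 = -2543$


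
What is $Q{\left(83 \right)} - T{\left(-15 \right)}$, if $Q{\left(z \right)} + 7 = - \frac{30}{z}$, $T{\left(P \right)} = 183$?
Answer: $- \frac{15800}{83} \approx -190.36$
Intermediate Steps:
$Q{\left(z \right)} = -7 - \frac{30}{z}$
$Q{\left(83 \right)} - T{\left(-15 \right)} = \left(-7 - \frac{30}{83}\right) - 183 = - \frac{611}{83} - 183 = - \frac{15800}{83}$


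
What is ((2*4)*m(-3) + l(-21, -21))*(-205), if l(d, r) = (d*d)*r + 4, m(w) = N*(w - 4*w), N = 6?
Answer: 1809125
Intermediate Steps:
m(w) = -18*w (m(w) = 6*(w - 4*w) = 6*(-3*w) = -18*w)
l(d, r) = 4 + r*d**2 (l(d, r) = d**2*r + 4 = r*d**2 + 4 = 4 + r*d**2)
((2*4)*m(-3) + l(-21, -21))*(-205) = ((2*4)*(-18*(-3)) + (4 - 21*(-21)**2))*(-205) = (8*54 + (4 - 21*441))*(-205) = (432 + (4 - 9261))*(-205) = (432 - 9257)*(-205) = -8825*(-205) = 1809125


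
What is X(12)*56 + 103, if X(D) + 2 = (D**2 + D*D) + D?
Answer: 16791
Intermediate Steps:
X(D) = -2 + D + 2*D**2 (X(D) = -2 + ((D**2 + D*D) + D) = -2 + ((D**2 + D**2) + D) = -2 + (2*D**2 + D) = -2 + (D + 2*D**2) = -2 + D + 2*D**2)
X(12)*56 + 103 = (-2 + 12 + 2*12**2)*56 + 103 = (-2 + 12 + 2*144)*56 + 103 = (-2 + 12 + 288)*56 + 103 = 298*56 + 103 = 16688 + 103 = 16791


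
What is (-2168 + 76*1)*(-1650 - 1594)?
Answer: 6786448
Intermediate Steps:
(-2168 + 76*1)*(-1650 - 1594) = (-2168 + 76)*(-3244) = -2092*(-3244) = 6786448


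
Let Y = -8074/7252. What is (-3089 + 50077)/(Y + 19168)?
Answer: 170378488/69499131 ≈ 2.4515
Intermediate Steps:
Y = -4037/3626 (Y = -8074*1/7252 = -4037/3626 ≈ -1.1133)
(-3089 + 50077)/(Y + 19168) = (-3089 + 50077)/(-4037/3626 + 19168) = 46988/(69499131/3626) = 46988*(3626/69499131) = 170378488/69499131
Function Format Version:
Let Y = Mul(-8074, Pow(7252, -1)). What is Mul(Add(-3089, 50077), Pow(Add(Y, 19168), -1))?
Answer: Rational(170378488, 69499131) ≈ 2.4515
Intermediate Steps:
Y = Rational(-4037, 3626) (Y = Mul(-8074, Rational(1, 7252)) = Rational(-4037, 3626) ≈ -1.1133)
Mul(Add(-3089, 50077), Pow(Add(Y, 19168), -1)) = Mul(Add(-3089, 50077), Pow(Add(Rational(-4037, 3626), 19168), -1)) = Mul(46988, Pow(Rational(69499131, 3626), -1)) = Mul(46988, Rational(3626, 69499131)) = Rational(170378488, 69499131)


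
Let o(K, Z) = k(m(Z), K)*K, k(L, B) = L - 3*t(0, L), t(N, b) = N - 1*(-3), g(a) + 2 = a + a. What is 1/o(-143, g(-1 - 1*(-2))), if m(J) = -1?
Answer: 1/1430 ≈ 0.00069930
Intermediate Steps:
g(a) = -2 + 2*a (g(a) = -2 + (a + a) = -2 + 2*a)
t(N, b) = 3 + N (t(N, b) = N + 3 = 3 + N)
k(L, B) = -9 + L (k(L, B) = L - 3*(3 + 0) = L - 3*3 = L - 9 = -9 + L)
o(K, Z) = -10*K (o(K, Z) = (-9 - 1)*K = -10*K)
1/o(-143, g(-1 - 1*(-2))) = 1/(-10*(-143)) = 1/1430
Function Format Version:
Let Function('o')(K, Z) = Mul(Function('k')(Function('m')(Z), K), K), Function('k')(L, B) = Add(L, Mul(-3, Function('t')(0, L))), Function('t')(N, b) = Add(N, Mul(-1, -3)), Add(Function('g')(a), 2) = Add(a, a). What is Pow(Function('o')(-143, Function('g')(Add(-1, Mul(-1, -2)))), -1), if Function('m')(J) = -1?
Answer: Rational(1, 1430) ≈ 0.00069930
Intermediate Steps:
Function('g')(a) = Add(-2, Mul(2, a)) (Function('g')(a) = Add(-2, Add(a, a)) = Add(-2, Mul(2, a)))
Function('t')(N, b) = Add(3, N) (Function('t')(N, b) = Add(N, 3) = Add(3, N))
Function('k')(L, B) = Add(-9, L) (Function('k')(L, B) = Add(L, Mul(-3, Add(3, 0))) = Add(L, Mul(-3, 3)) = Add(L, -9) = Add(-9, L))
Function('o')(K, Z) = Mul(-10, K) (Function('o')(K, Z) = Mul(Add(-9, -1), K) = Mul(-10, K))
Pow(Function('o')(-143, Function('g')(Add(-1, Mul(-1, -2)))), -1) = Pow(Mul(-10, -143), -1) = Pow(1430, -1) = Rational(1, 1430)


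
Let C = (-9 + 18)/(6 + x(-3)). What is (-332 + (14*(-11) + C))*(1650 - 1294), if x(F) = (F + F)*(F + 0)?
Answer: -345765/2 ≈ -1.7288e+5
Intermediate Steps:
x(F) = 2*F**2 (x(F) = (2*F)*F = 2*F**2)
C = 3/8 (C = (-9 + 18)/(6 + 2*(-3)**2) = 9/(6 + 2*9) = 9/(6 + 18) = 9/24 = 9*(1/24) = 3/8 ≈ 0.37500)
(-332 + (14*(-11) + C))*(1650 - 1294) = (-332 + (14*(-11) + 3/8))*(1650 - 1294) = (-332 + (-154 + 3/8))*356 = (-332 - 1229/8)*356 = -3885/8*356 = -345765/2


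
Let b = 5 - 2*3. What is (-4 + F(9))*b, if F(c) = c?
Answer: -5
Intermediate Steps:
b = -1 (b = 5 - 6 = -1)
(-4 + F(9))*b = (-4 + 9)*(-1) = 5*(-1) = -5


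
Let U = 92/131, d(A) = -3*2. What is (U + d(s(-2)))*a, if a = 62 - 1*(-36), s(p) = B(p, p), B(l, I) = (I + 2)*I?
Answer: -68012/131 ≈ -519.18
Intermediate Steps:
B(l, I) = I*(2 + I) (B(l, I) = (2 + I)*I = I*(2 + I))
s(p) = p*(2 + p)
d(A) = -6
U = 92/131 (U = 92*(1/131) = 92/131 ≈ 0.70229)
a = 98 (a = 62 + 36 = 98)
(U + d(s(-2)))*a = (92/131 - 6)*98 = -694/131*98 = -68012/131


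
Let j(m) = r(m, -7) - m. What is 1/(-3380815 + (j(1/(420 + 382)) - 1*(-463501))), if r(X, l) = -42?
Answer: -802/2339719513 ≈ -3.4278e-7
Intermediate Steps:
j(m) = -42 - m
1/(-3380815 + (j(1/(420 + 382)) - 1*(-463501))) = 1/(-3380815 + ((-42 - 1/(420 + 382)) - 1*(-463501))) = 1/(-3380815 + ((-42 - 1/802) + 463501)) = 1/(-3380815 + (-33685/802 + 463501)) = 1/(-3380815 + 371694117/802) = 1/(-2339719513/802) = -802/2339719513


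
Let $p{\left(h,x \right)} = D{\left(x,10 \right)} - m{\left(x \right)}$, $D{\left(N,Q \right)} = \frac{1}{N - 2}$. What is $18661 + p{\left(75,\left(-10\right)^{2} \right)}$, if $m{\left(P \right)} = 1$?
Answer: $\frac{1828681}{98} \approx 18660.0$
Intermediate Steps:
$D{\left(N,Q \right)} = \frac{1}{-2 + N}$
$p{\left(h,x \right)} = -1 + \frac{1}{-2 + x}$ ($p{\left(h,x \right)} = \frac{1}{-2 + x} - 1 = -1 + \frac{1}{-2 + x}$)
$18661 + p{\left(75,\left(-10\right)^{2} \right)} = 18661 + \frac{3 - \left(-10\right)^{2}}{-2 + \left(-10\right)^{2}} = 18661 + \frac{3 - 100}{-2 + 100} = 18661 + \frac{3 - 100}{98} = 18661 + \frac{1}{98} \left(-97\right) = 18661 - \frac{97}{98} = \frac{1828681}{98}$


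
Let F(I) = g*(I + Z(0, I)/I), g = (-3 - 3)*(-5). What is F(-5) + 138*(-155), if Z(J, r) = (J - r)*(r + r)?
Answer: -21240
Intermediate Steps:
Z(J, r) = 2*r*(J - r) (Z(J, r) = (J - r)*(2*r) = 2*r*(J - r))
g = 30 (g = -6*(-5) = 30)
F(I) = -30*I (F(I) = 30*(I + (2*I*(0 - I))/I) = 30*(I + (2*I*(-I))/I) = 30*(I + (-2*I²)/I) = 30*(I - 2*I) = 30*(-I) = -30*I)
F(-5) + 138*(-155) = -30*(-5) + 138*(-155) = 150 - 21390 = -21240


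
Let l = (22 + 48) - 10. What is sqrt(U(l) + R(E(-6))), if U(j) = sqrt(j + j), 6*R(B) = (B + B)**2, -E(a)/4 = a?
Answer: sqrt(384 + 2*sqrt(30)) ≈ 19.873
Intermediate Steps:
l = 60 (l = 70 - 10 = 60)
E(a) = -4*a
R(B) = 2*B**2/3 (R(B) = (B + B)**2/6 = (2*B)**2/6 = (4*B**2)/6 = 2*B**2/3)
U(j) = sqrt(2)*sqrt(j) (U(j) = sqrt(2*j) = sqrt(2)*sqrt(j))
sqrt(U(l) + R(E(-6))) = sqrt(sqrt(2)*sqrt(60) + 2*(-4*(-6))**2/3) = sqrt(sqrt(2)*(2*sqrt(15)) + (2/3)*24**2) = sqrt(2*sqrt(30) + (2/3)*576) = sqrt(2*sqrt(30) + 384) = sqrt(384 + 2*sqrt(30))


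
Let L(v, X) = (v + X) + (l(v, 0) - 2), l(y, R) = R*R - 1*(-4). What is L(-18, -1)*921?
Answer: -15657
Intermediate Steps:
l(y, R) = 4 + R**2 (l(y, R) = R**2 + 4 = 4 + R**2)
L(v, X) = 2 + X + v (L(v, X) = (v + X) + ((4 + 0**2) - 2) = (X + v) + ((4 + 0) - 2) = (X + v) + (4 - 2) = (X + v) + 2 = 2 + X + v)
L(-18, -1)*921 = (2 - 1 - 18)*921 = -17*921 = -15657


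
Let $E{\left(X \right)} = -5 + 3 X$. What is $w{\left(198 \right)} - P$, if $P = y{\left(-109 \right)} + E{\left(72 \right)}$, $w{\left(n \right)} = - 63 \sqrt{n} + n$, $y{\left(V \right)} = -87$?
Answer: $74 - 189 \sqrt{22} \approx -812.49$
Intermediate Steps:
$w{\left(n \right)} = n - 63 \sqrt{n}$
$P = 124$ ($P = -87 + \left(-5 + 3 \cdot 72\right) = -87 + \left(-5 + 216\right) = -87 + 211 = 124$)
$w{\left(198 \right)} - P = \left(198 - 63 \sqrt{198}\right) - 124 = \left(198 - 63 \cdot 3 \sqrt{22}\right) - 124 = \left(198 - 189 \sqrt{22}\right) - 124 = 74 - 189 \sqrt{22}$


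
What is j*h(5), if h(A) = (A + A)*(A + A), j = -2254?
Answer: -225400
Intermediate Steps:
h(A) = 4*A² (h(A) = (2*A)*(2*A) = 4*A²)
j*h(5) = -9016*5² = -9016*25 = -2254*100 = -225400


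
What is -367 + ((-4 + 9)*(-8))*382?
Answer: -15647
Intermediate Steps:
-367 + ((-4 + 9)*(-8))*382 = -367 + (5*(-8))*382 = -367 - 40*382 = -367 - 15280 = -15647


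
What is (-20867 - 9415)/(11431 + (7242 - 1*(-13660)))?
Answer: -4326/4619 ≈ -0.93657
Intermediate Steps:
(-20867 - 9415)/(11431 + (7242 - 1*(-13660))) = -30282/(11431 + (7242 + 13660)) = -30282/(11431 + 20902) = -30282/32333 = -30282*1/32333 = -4326/4619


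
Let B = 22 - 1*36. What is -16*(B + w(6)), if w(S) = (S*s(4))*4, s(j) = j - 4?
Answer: 224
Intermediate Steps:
s(j) = -4 + j
w(S) = 0 (w(S) = (S*(-4 + 4))*4 = (S*0)*4 = 0*4 = 0)
B = -14 (B = 22 - 36 = -14)
-16*(B + w(6)) = -16*(-14 + 0) = -16*(-14) = 224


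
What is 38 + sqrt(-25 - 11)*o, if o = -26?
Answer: 38 - 156*I ≈ 38.0 - 156.0*I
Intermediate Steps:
38 + sqrt(-25 - 11)*o = 38 + sqrt(-25 - 11)*(-26) = 38 + sqrt(-36)*(-26) = 38 + (6*I)*(-26) = 38 - 156*I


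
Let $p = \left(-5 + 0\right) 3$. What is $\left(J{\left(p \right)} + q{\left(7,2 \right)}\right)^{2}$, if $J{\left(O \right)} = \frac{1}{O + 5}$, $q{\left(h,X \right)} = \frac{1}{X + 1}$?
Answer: $\frac{49}{900} \approx 0.054444$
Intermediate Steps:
$q{\left(h,X \right)} = \frac{1}{1 + X}$
$p = -15$ ($p = \left(-5\right) 3 = -15$)
$J{\left(O \right)} = \frac{1}{5 + O}$
$\left(J{\left(p \right)} + q{\left(7,2 \right)}\right)^{2} = \left(\frac{1}{5 - 15} + \frac{1}{1 + 2}\right)^{2} = \left(\frac{1}{-10} + \frac{1}{3}\right)^{2} = \left(- \frac{1}{10} + \frac{1}{3}\right)^{2} = \left(\frac{7}{30}\right)^{2} = \frac{49}{900}$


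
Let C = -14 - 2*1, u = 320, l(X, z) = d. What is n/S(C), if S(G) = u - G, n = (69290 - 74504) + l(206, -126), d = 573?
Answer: -221/16 ≈ -13.813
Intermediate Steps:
l(X, z) = 573
C = -16 (C = -14 - 2 = -16)
n = -4641 (n = (69290 - 74504) + 573 = -5214 + 573 = -4641)
S(G) = 320 - G
n/S(C) = -4641/(320 - 1*(-16)) = -4641/(320 + 16) = -4641/336 = -4641*1/336 = -221/16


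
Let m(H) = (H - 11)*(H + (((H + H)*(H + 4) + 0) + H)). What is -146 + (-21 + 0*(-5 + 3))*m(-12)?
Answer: 80998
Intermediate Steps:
m(H) = (-11 + H)*(2*H + 2*H*(4 + H)) (m(H) = (-11 + H)*(H + (((2*H)*(4 + H) + 0) + H)) = (-11 + H)*(H + ((2*H*(4 + H) + 0) + H)) = (-11 + H)*(H + (2*H*(4 + H) + H)) = (-11 + H)*(H + (H + 2*H*(4 + H))) = (-11 + H)*(2*H + 2*H*(4 + H)))
-146 + (-21 + 0*(-5 + 3))*m(-12) = -146 + (-21 + 0*(-5 + 3))*(2*(-12)*(-55 + (-12)**2 - 6*(-12))) = -146 + (-21 + 0*(-2))*(2*(-12)*(-55 + 144 + 72)) = -146 + (-21 + 0)*(2*(-12)*161) = -146 - 21*(-3864) = -146 + 81144 = 80998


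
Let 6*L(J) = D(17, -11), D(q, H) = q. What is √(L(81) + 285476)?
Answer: √10277238/6 ≈ 534.30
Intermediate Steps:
L(J) = 17/6 (L(J) = (⅙)*17 = 17/6)
√(L(81) + 285476) = √(17/6 + 285476) = √(1712873/6) = √10277238/6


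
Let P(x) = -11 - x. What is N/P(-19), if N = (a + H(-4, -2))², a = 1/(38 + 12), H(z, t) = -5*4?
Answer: 998001/20000 ≈ 49.900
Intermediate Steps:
H(z, t) = -20
a = 1/50 ≈ 0.020000
N = 998001/2500 (N = (1/50 - 20)² = (-999/50)² = 998001/2500 ≈ 399.20)
N/P(-19) = 998001/(2500*(-11 - 1*(-19))) = 998001/(2500*(-11 + 19)) = (998001/2500)/8 = (998001/2500)*(⅛) = 998001/20000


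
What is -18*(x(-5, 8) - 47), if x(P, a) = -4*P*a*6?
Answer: -16434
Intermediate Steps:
x(P, a) = -24*P*a
-18*(x(-5, 8) - 47) = -18*(-24*(-5)*8 - 47) = -18*(960 - 47) = -18*913 = -16434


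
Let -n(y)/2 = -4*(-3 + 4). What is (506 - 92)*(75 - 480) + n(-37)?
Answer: -167662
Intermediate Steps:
n(y) = 8 (n(y) = -(-8)*(-3 + 4) = -(-8) = -2*(-4) = 8)
(506 - 92)*(75 - 480) + n(-37) = (506 - 92)*(75 - 480) + 8 = 414*(-405) + 8 = -167670 + 8 = -167662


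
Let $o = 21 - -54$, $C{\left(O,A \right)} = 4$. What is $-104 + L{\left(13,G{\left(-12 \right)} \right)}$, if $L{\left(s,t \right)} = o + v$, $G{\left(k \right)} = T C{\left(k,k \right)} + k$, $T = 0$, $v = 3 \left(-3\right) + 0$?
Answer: $-38$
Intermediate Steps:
$v = -9$ ($v = -9 + 0 = -9$)
$o = 75$ ($o = 21 + 54 = 75$)
$G{\left(k \right)} = k$ ($G{\left(k \right)} = 0 \cdot 4 + k = 0 + k = k$)
$L{\left(s,t \right)} = 66$ ($L{\left(s,t \right)} = 75 - 9 = 66$)
$-104 + L{\left(13,G{\left(-12 \right)} \right)} = -104 + 66 = -38$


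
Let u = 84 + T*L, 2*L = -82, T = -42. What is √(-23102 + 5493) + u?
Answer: 1806 + I*√17609 ≈ 1806.0 + 132.7*I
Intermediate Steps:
L = -41 (L = (½)*(-82) = -41)
u = 1806 (u = 84 - 42*(-41) = 84 + 1722 = 1806)
√(-23102 + 5493) + u = √(-23102 + 5493) + 1806 = √(-17609) + 1806 = I*√17609 + 1806 = 1806 + I*√17609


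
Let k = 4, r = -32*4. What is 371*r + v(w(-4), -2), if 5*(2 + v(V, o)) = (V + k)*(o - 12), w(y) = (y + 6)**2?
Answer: -237562/5 ≈ -47512.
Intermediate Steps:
r = -128
w(y) = (6 + y)**2
v(V, o) = -2 + (-12 + o)*(4 + V)/5 (v(V, o) = -2 + ((V + 4)*(o - 12))/5 = -2 + ((4 + V)*(-12 + o))/5 = -2 + ((-12 + o)*(4 + V))/5 = -2 + (-12 + o)*(4 + V)/5)
371*r + v(w(-4), -2) = 371*(-128) + (-58/5 - 12*(6 - 4)**2/5 + (4/5)*(-2) + (1/5)*(6 - 4)**2*(-2)) = -47488 + (-58/5 - 12/5*2**2 - 8/5 + (1/5)*2**2*(-2)) = -47488 + (-58/5 - 12/5*4 - 8/5 + (1/5)*4*(-2)) = -47488 + (-58/5 - 48/5 - 8/5 - 8/5) = -47488 - 122/5 = -237562/5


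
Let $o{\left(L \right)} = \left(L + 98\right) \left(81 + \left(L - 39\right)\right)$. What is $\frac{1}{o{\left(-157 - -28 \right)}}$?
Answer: $\frac{1}{2697} \approx 0.00037078$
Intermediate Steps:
$o{\left(L \right)} = \left(42 + L\right) \left(98 + L\right)$ ($o{\left(L \right)} = \left(98 + L\right) \left(81 + \left(L - 39\right)\right) = \left(98 + L\right) \left(81 + \left(-39 + L\right)\right) = \left(98 + L\right) \left(42 + L\right) = \left(42 + L\right) \left(98 + L\right)$)
$\frac{1}{o{\left(-157 - -28 \right)}} = \frac{1}{4116 + \left(-157 - -28\right)^{2} + 140 \left(-157 - -28\right)} = \frac{1}{4116 + \left(-157 + 28\right)^{2} + 140 \left(-157 + 28\right)} = \frac{1}{4116 + \left(-129\right)^{2} + 140 \left(-129\right)} = \frac{1}{4116 + 16641 - 18060} = \frac{1}{2697}$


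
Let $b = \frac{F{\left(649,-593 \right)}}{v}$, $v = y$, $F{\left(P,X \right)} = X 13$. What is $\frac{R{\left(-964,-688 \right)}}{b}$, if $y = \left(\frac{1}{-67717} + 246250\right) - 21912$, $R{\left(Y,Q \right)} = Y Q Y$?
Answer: $\frac{9712768989747106560}{522030353} \approx 1.8606 \cdot 10^{10}$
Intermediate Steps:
$F{\left(P,X \right)} = 13 X$
$R{\left(Y,Q \right)} = Q Y^{2}$ ($R{\left(Y,Q \right)} = Q Y Y = Q Y^{2}$)
$y = \frac{15191496345}{67717}$ ($y = \left(- \frac{1}{67717} + 246250\right) - 21912 = \frac{16675311249}{67717} - 21912 = \frac{15191496345}{67717} \approx 2.2434 \cdot 10^{5}$)
$v = \frac{15191496345}{67717} \approx 2.2434 \cdot 10^{5}$
$b = - \frac{522030353}{15191496345}$ ($b = \frac{13 \left(-593\right)}{\frac{15191496345}{67717}} = \left(-7709\right) \frac{67717}{15191496345} = - \frac{522030353}{15191496345} \approx -0.034363$)
$\frac{R{\left(-964,-688 \right)}}{b} = \frac{\left(-688\right) \left(-964\right)^{2}}{- \frac{522030353}{15191496345}} = \left(-688\right) 929296 \left(- \frac{15191496345}{522030353}\right) = \left(-639355648\right) \left(- \frac{15191496345}{522030353}\right) = \frac{9712768989747106560}{522030353}$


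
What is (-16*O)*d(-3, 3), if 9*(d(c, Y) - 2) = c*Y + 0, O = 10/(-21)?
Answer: 160/21 ≈ 7.6190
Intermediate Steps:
O = -10/21 (O = 10*(-1/21) = -10/21 ≈ -0.47619)
d(c, Y) = 2 + Y*c/9 (d(c, Y) = 2 + (c*Y + 0)/9 = 2 + (Y*c + 0)/9 = 2 + (Y*c)/9 = 2 + Y*c/9)
(-16*O)*d(-3, 3) = (-16*(-10/21))*(2 + (⅑)*3*(-3)) = 160*(2 - 1)/21 = (160/21)*1 = 160/21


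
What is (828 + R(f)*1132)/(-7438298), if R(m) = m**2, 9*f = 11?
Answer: -102020/301251069 ≈ -0.00033865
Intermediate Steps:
f = 11/9 (f = (1/9)*11 = 11/9 ≈ 1.2222)
(828 + R(f)*1132)/(-7438298) = (828 + (11/9)**2*1132)/(-7438298) = (828 + (121/81)*1132)*(-1/7438298) = (828 + 136972/81)*(-1/7438298) = (204040/81)*(-1/7438298) = -102020/301251069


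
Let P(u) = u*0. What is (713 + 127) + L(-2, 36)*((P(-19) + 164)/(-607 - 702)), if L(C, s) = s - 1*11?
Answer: 1095460/1309 ≈ 836.87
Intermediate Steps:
P(u) = 0
L(C, s) = -11 + s (L(C, s) = s - 11 = -11 + s)
(713 + 127) + L(-2, 36)*((P(-19) + 164)/(-607 - 702)) = (713 + 127) + (-11 + 36)*((0 + 164)/(-607 - 702)) = 840 + 25*(164/(-1309)) = 840 + 25*(164*(-1/1309)) = 840 + 25*(-164/1309) = 840 - 4100/1309 = 1095460/1309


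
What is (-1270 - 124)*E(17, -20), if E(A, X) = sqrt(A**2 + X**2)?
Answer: -1394*sqrt(689) ≈ -36591.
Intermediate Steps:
(-1270 - 124)*E(17, -20) = (-1270 - 124)*sqrt(17**2 + (-20)**2) = -1394*sqrt(289 + 400) = -1394*sqrt(689)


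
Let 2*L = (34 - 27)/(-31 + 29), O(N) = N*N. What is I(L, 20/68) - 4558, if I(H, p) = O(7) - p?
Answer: -76658/17 ≈ -4509.3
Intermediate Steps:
O(N) = N**2
L = -7/4 (L = ((34 - 27)/(-31 + 29))/2 = (7/(-2))/2 = (7*(-1/2))/2 = (1/2)*(-7/2) = -7/4 ≈ -1.7500)
I(H, p) = 49 - p (I(H, p) = 7**2 - p = 49 - p)
I(L, 20/68) - 4558 = (49 - 20/68) - 4558 = (49 - 1*5/17) - 4558 = (49 - 5/17) - 4558 = 828/17 - 4558 = -76658/17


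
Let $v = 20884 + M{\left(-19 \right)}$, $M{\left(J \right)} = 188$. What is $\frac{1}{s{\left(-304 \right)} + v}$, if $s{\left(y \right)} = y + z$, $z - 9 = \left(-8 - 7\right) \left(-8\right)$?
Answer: $\frac{1}{20897} \approx 4.7854 \cdot 10^{-5}$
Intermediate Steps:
$z = 129$ ($z = 9 + \left(-8 - 7\right) \left(-8\right) = 9 - -120 = 9 + 120 = 129$)
$s{\left(y \right)} = 129 + y$ ($s{\left(y \right)} = y + 129 = 129 + y$)
$v = 21072$ ($v = 20884 + 188 = 21072$)
$\frac{1}{s{\left(-304 \right)} + v} = \frac{1}{\left(129 - 304\right) + 21072} = \frac{1}{-175 + 21072} = \frac{1}{20897}$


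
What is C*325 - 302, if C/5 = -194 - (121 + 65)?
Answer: -617802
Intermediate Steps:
C = -1900 (C = 5*(-194 - (121 + 65)) = 5*(-194 - 1*186) = 5*(-194 - 186) = 5*(-380) = -1900)
C*325 - 302 = -1900*325 - 302 = -617500 - 302 = -617802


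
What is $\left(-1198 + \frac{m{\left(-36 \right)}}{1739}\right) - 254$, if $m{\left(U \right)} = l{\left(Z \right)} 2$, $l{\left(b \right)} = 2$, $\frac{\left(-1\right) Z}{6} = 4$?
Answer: $- \frac{2525024}{1739} \approx -1452.0$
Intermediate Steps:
$Z = -24$ ($Z = \left(-6\right) 4 = -24$)
$m{\left(U \right)} = 4$ ($m{\left(U \right)} = 2 \cdot 2 = 4$)
$\left(-1198 + \frac{m{\left(-36 \right)}}{1739}\right) - 254 = \left(-1198 + \frac{4}{1739}\right) - 254 = - \frac{2083318}{1739} - 254 = - \frac{2525024}{1739}$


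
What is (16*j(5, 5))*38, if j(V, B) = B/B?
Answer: 608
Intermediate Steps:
j(V, B) = 1
(16*j(5, 5))*38 = (16*1)*38 = 16*38 = 608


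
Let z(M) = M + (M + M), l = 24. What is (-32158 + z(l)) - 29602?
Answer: -61688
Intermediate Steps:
z(M) = 3*M (z(M) = M + 2*M = 3*M)
(-32158 + z(l)) - 29602 = (-32158 + 3*24) - 29602 = (-32158 + 72) - 29602 = -32086 - 29602 = -61688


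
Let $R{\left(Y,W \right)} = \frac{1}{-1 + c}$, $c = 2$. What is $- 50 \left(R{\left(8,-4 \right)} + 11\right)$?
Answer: $-600$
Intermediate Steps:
$R{\left(Y,W \right)} = 1$ ($R{\left(Y,W \right)} = \frac{1}{-1 + 2} = 1^{-1} = 1$)
$- 50 \left(R{\left(8,-4 \right)} + 11\right) = - 50 \left(1 + 11\right) = \left(-50\right) 12 = -600$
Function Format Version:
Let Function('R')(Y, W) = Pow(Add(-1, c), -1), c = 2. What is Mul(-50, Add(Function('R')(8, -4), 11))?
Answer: -600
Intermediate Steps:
Function('R')(Y, W) = 1 (Function('R')(Y, W) = Pow(Add(-1, 2), -1) = Pow(1, -1) = 1)
Mul(-50, Add(Function('R')(8, -4), 11)) = Mul(-50, Add(1, 11)) = Mul(-50, 12) = -600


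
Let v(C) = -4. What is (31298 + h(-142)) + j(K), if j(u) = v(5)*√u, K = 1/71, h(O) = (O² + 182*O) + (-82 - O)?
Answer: 25678 - 4*√71/71 ≈ 25678.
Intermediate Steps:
h(O) = -82 + O² + 181*O
K = 1/71 ≈ 0.014085
j(u) = -4*√u
(31298 + h(-142)) + j(K) = (31298 + (-82 + (-142)² + 181*(-142))) - 4*√71/71 = (31298 + (-82 + 20164 - 25702)) - 4*√71/71 = (31298 - 5620) - 4*√71/71 = 25678 - 4*√71/71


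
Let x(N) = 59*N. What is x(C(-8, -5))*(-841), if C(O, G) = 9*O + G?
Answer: 3820663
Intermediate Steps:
C(O, G) = G + 9*O
x(C(-8, -5))*(-841) = (59*(-5 + 9*(-8)))*(-841) = (59*(-5 - 72))*(-841) = (59*(-77))*(-841) = -4543*(-841) = 3820663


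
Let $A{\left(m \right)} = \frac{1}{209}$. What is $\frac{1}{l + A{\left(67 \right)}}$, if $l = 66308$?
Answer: $\frac{209}{13858373} \approx 1.5081 \cdot 10^{-5}$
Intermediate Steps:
$A{\left(m \right)} = \frac{1}{209}$
$\frac{1}{l + A{\left(67 \right)}} = \frac{1}{66308 + \frac{1}{209}} = \frac{1}{\frac{13858373}{209}} = \frac{209}{13858373}$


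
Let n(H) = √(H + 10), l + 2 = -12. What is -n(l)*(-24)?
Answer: 48*I ≈ 48.0*I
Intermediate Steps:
l = -14 (l = -2 - 12 = -14)
n(H) = √(10 + H)
-n(l)*(-24) = -√(10 - 14)*(-24) = -√(-4)*(-24) = -2*I*(-24) = -(-48)*I = 48*I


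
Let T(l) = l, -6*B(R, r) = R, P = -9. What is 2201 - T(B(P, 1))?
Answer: 4399/2 ≈ 2199.5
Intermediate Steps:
B(R, r) = -R/6
2201 - T(B(P, 1)) = 2201 - (-1)*(-9)/6 = 2201 - 1*3/2 = 2201 - 3/2 = 4399/2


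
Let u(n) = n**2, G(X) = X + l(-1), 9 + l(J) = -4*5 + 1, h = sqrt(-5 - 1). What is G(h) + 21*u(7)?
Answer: 1001 + I*sqrt(6) ≈ 1001.0 + 2.4495*I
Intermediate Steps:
h = I*sqrt(6) (h = sqrt(-6) = I*sqrt(6) ≈ 2.4495*I)
l(J) = -28 (l(J) = -9 + (-4*5 + 1) = -9 + (-20 + 1) = -9 - 19 = -28)
G(X) = -28 + X (G(X) = X - 28 = -28 + X)
G(h) + 21*u(7) = (-28 + I*sqrt(6)) + 21*7**2 = (-28 + I*sqrt(6)) + 21*49 = (-28 + I*sqrt(6)) + 1029 = 1001 + I*sqrt(6)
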